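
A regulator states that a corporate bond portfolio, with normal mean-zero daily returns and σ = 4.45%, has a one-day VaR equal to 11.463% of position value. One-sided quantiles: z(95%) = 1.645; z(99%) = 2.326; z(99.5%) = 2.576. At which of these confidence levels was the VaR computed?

99.5%

Implied z = VaR/σ = 11.463 / 4.45 = 2.576.
This matches z(99.5%) = 2.576.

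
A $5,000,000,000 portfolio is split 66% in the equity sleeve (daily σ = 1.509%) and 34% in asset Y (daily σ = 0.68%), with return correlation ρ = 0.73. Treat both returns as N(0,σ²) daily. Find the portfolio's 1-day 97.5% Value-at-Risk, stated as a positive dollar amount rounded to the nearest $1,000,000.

σ_p² = 0.66²·1.509² + 0.34²·0.68² + 2·0.73·0.66·0.34·1.509·0.68 = 1.3815 (%²).
σ_p = √1.3815 = 1.175%.
At 97.5%, z = 1.960.
VaR = 1.960 × 1.175% = 2.303%; on $5,000,000,000 that is $115,150,000.

$115,000,000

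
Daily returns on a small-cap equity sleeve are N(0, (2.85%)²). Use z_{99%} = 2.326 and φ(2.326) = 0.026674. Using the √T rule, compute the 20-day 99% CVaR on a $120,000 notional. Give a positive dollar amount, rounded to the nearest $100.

σ_{20d} = 2.85% × √20 = 12.746%.
ES multiplier = φ(z)/(1−α) = 0.026674/0.01 = 2.667.
ES = 12.746% × 2.667 = 33.994%; on $120,000: $40,793.

$40,800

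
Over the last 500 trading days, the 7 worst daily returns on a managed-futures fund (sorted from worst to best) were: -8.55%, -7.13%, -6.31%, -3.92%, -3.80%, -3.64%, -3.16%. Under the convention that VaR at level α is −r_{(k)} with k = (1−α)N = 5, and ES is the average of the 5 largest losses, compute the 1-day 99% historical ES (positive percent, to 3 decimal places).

The 5 worst returns sum to -29.71%.
ES = −(-29.71%) / 5 = 5.942%.

5.942%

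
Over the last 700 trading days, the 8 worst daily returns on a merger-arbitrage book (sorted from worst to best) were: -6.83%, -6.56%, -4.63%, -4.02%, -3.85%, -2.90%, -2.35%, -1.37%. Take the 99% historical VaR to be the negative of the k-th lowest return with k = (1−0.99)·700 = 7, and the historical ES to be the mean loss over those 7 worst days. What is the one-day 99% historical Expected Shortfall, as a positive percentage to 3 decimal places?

4.449%

The 7 worst returns sum to -31.14%.
ES = −(-31.14%) / 7 = 4.4485…% ≈ 4.449%.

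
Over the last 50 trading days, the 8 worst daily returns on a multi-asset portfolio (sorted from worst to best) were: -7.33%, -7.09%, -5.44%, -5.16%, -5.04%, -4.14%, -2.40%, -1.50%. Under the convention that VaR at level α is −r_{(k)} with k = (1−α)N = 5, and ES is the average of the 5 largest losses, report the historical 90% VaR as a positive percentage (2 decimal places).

5.04%

k = 5; the 5th lowest return is -5.04%, so VaR = 5.04%.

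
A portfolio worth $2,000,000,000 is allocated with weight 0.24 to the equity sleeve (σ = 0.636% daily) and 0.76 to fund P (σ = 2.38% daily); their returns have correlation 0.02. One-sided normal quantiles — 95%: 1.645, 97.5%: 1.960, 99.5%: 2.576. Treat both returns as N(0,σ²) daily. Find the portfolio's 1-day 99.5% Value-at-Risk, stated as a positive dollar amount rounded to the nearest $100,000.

$93,700,000

σ_p² = 0.24²·0.636² + 0.76²·2.38² + 2·0.02·0.24·0.76·0.636·2.38 = 3.3061 (%²).
σ_p = √3.3061 = 1.818%.
VaR = 2.576 × 1.818% = 4.683%; on $2,000,000,000 that is $93,660,000.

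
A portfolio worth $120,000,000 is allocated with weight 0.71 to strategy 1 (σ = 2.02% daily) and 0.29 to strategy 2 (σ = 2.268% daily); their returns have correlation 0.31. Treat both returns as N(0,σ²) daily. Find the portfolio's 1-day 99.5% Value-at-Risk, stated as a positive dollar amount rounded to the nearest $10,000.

$5,420,000

σ_p² = 0.71²·2.02² + 0.29²·2.268² + 2·0.31·0.71·0.29·2.02·2.268 = 3.0744 (%²).
σ_p = √3.0744 = 1.753%.
At 99.5%, z = 2.576.
VaR = 2.576 × 1.753% = 4.516%; on $120,000,000 that is $5,419,200.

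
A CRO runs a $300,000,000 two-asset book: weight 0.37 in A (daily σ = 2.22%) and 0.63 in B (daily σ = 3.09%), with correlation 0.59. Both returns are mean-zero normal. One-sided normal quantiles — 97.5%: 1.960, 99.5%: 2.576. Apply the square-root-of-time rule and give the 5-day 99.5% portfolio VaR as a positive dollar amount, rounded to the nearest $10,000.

σ_p = √(0.37²·2.22² + 0.63²·3.09² + 2·0.59·0.37·0.63·2.22·3.09) = 2.520%.
σ_{5d} = 2.520% × √5 = 5.635%.
VaR = 2.576 × 5.635% = 14.516%; on $300,000,000 that is $43,548,000.

$43,550,000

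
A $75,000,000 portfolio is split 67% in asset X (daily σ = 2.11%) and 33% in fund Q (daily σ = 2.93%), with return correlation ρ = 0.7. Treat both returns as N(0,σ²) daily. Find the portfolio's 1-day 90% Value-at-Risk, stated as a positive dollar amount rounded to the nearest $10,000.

σ_p² = 0.67²·2.11² + 0.33²·2.93² + 2·0.7·0.67·0.33·2.11·2.93 = 4.8471 (%²).
σ_p = √4.8471 = 2.202%.
At 90%, z = 1.282.
VaR = 1.282 × 2.202% = 2.823%; on $75,000,000 that is $2,117,250.

$2,120,000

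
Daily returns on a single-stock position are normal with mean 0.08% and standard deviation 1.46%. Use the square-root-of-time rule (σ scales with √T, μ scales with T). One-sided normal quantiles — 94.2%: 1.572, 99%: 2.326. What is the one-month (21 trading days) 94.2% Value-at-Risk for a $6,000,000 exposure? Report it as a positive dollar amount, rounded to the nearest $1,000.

σ_{21d} = 1.46% × √21 = 6.691%; μ_{21d} = 21 × 0.08% = 1.680%.
VaR = −(1.680%) + 1.572 × 6.691% = 8.838%.
On $6,000,000: 0.08838 × $6,000,000 = $530,280.

$530,000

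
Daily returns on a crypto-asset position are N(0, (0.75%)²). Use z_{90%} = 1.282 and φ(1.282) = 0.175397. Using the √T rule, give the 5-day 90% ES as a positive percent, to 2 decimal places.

2.94%

σ_{5d} = 0.75% × √5 = 1.677%.
ES multiplier = φ(z)/(1−α) = 0.175397/0.1 = 1.754.
ES = 1.677% × 1.754 = 2.941%.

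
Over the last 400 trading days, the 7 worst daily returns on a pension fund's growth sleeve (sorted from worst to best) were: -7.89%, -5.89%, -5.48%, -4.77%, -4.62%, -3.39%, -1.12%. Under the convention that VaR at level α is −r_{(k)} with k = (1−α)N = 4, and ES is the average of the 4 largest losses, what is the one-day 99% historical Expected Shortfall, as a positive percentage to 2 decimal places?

The 4 worst returns sum to -24.03%.
ES = −(-24.03%) / 4 = 6.0075% ≈ 6.01%.

6.01%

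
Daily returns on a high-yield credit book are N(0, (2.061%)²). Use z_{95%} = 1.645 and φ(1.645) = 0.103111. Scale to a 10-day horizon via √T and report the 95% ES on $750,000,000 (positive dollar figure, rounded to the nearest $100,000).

σ_{10d} = 2.061% × √10 = 6.517%.
ES multiplier = φ(z)/(1−α) = 0.103111/0.05 = 2.062.
ES = 6.517% × 2.062 = 13.438%; on $750,000,000: $100,785,000.

$100,800,000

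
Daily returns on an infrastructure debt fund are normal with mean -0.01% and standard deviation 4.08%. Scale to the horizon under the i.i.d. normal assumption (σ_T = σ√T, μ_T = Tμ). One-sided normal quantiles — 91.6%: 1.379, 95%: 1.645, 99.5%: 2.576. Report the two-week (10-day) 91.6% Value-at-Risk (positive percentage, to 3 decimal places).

17.892%

σ_{10d} = 4.08% × √10 = 12.902%; μ_{10d} = 10 × -0.01% = -0.100%.
VaR = −(-0.100%) + 1.379 × 12.902% = 17.892%.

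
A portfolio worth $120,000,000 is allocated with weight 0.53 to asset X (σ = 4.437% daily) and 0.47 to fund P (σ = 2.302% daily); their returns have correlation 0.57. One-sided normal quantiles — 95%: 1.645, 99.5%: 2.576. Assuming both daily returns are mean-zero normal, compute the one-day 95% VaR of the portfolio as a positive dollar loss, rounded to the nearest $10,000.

$6,120,000

σ_p² = 0.53²·4.437² + 0.47²·2.302² + 2·0.57·0.53·0.47·4.437·2.302 = 9.6012 (%²).
σ_p = √9.6012 = 3.099%.
VaR = 1.645 × 3.099% = 5.098%; on $120,000,000 that is $6,117,600.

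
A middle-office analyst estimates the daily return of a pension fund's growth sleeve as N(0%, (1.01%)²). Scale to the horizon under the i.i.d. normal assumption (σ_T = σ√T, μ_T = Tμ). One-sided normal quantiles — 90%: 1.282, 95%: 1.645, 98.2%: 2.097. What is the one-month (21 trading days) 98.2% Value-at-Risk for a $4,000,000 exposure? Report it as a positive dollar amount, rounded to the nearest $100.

σ_{21d} = 1.01% × √21 = 4.628%.
VaR = 2.097 × 4.628% = 9.705%.
On $4,000,000: 0.09705 × $4,000,000 = $388,200.

$388,200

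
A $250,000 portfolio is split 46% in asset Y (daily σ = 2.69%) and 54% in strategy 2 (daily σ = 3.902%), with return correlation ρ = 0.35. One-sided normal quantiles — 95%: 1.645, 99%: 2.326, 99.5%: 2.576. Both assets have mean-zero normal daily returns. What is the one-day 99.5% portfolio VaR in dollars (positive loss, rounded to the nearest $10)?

σ_p² = 0.46²·2.69² + 0.54²·3.902² + 2·0.35·0.46·0.54·2.69·3.902 = 7.7961 (%²).
σ_p = √7.7961 = 2.792%.
VaR = 2.576 × 2.792% = 7.192%; on $250,000 that is $17,980.

$17,980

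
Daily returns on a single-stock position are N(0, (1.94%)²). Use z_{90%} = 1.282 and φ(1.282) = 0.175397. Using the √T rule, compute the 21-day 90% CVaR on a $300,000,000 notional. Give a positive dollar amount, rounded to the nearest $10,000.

$46,780,000

σ_{21d} = 1.94% × √21 = 8.890%.
ES multiplier = φ(z)/(1−α) = 0.175397/0.1 = 1.754.
ES = 8.890% × 1.754 = 15.593%; on $300,000,000: $46,779,000.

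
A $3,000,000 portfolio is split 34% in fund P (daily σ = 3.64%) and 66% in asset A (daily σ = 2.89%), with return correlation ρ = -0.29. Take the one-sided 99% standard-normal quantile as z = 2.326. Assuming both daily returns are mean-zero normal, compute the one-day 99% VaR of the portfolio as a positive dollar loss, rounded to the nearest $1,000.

$136,000

σ_p² = 0.34²·3.64² + 0.66²·2.89² + 2·-0.29·0.34·0.66·3.64·2.89 = 3.8007 (%²).
σ_p = √3.8007 = 1.950%.
VaR = 2.326 × 1.950% = 4.536%; on $3,000,000 that is $136,080.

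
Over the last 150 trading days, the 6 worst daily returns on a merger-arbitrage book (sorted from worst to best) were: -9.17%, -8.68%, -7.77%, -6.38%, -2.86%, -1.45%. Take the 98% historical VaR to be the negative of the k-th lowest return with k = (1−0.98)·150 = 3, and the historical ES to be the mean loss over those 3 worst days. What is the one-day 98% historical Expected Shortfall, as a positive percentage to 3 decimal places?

8.540%

The 3 worst returns sum to -25.62%.
ES = −(-25.62%) / 3 = 8.54% ≈ 8.540%.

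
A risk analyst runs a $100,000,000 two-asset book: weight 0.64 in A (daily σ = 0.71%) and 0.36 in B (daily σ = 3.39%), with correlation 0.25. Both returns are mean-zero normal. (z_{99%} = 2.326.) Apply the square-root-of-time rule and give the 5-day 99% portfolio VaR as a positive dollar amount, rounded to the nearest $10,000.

σ_p = √(0.64²·0.71² + 0.36²·3.39² + 2·0.25·0.64·0.36·0.71·3.39) = 1.405%.
σ_{5d} = 1.405% × √5 = 3.142%.
VaR = 2.326 × 3.142% = 7.308%; on $100,000,000 that is $7,308,000.

$7,310,000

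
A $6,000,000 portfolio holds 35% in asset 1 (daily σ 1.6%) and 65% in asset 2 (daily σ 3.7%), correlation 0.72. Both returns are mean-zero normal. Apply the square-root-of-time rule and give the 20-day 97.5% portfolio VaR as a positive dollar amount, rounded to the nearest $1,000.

$1,491,000

σ_p = √(0.35²·1.6² + 0.65²·3.7² + 2·0.72·0.35·0.65·1.6·3.7) = 2.835%.
σ_{20d} = 2.835% × √20 = 12.679%.
z(97.5%) = 1.960.
VaR = 1.960 × 12.679% = 24.851%; on $6,000,000 that is $1,491,060.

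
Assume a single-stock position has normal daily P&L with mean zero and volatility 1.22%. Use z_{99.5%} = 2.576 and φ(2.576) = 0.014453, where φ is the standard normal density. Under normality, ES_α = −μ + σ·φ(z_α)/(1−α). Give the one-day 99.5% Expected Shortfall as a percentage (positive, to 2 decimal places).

Tail multiplier: φ(z)/(1−α) = 0.014453 / 0.005 = 2.891.
ES = 1.22% × 2.891 = 3.527%.

3.53%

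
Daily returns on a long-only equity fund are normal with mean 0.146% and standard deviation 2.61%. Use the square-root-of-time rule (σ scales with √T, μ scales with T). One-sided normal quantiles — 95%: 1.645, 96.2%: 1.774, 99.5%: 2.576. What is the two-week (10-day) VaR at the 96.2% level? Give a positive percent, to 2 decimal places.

13.18%

σ_{10d} = 2.61% × √10 = 8.254%; μ_{10d} = 10 × 0.146% = 1.460%.
VaR = −(1.460%) + 1.774 × 8.254% = 13.183%.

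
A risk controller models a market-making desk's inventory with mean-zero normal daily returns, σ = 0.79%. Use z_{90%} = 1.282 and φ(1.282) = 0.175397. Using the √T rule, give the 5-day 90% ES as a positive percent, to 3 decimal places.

σ_{5d} = 0.79% × √5 = 1.766%.
ES multiplier = φ(z)/(1−α) = 0.175397/0.1 = 1.754.
ES = 1.766% × 1.754 = 3.098%.

3.098%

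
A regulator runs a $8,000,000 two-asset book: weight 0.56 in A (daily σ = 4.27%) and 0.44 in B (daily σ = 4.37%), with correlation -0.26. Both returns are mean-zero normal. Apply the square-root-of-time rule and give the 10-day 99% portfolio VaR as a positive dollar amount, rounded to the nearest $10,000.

$1,560,000

σ_p = √(0.56²·4.27² + 0.44²·4.37² + 2·-0.26·0.56·0.44·4.27·4.37) = 2.650%.
σ_{10d} = 2.650% × √10 = 8.380%.
z(99%) = 2.326.
VaR = 2.326 × 8.380% = 19.492%; on $8,000,000 that is $1,559,360.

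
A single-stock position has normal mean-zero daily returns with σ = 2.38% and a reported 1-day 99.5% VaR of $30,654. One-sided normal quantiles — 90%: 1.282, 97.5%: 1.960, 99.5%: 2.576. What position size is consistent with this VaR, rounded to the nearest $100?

$500,000

VaR as a fraction of value: z·σ = 2.576 × 2.38% = 6.13088%.
Position = $30,654 / 0.0613088 = $499,993.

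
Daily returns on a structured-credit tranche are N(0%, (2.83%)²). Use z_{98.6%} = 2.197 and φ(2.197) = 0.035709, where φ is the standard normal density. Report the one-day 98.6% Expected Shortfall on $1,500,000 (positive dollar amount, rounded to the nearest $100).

Tail multiplier: φ(z)/(1−α) = 0.035709 / 0.014 = 2.551.
ES = 2.83% × 2.551 = 7.219%.
On $1,500,000: 0.07219 × $1,500,000 = $108,285.

$108,300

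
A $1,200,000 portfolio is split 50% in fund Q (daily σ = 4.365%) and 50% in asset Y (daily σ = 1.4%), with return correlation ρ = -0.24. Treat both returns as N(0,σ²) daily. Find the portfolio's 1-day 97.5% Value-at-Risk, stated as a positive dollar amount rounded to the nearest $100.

$50,000

σ_p² = 0.5²·4.365² + 0.5²·1.4² + 2·-0.24·0.5·0.5·4.365·1.4 = 4.5200 (%²).
σ_p = √4.5200 = 2.126%.
At 97.5%, z = 1.960.
VaR = 1.960 × 2.126% = 4.167%; on $1,200,000 that is $50,004.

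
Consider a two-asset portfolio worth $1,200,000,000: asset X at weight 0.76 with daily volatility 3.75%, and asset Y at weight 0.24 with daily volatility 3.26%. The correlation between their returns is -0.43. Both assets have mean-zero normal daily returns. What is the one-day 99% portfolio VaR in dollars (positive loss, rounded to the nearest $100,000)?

$72,900,000

σ_p² = 0.76²·3.75² + 0.24²·3.26² + 2·-0.43·0.76·0.24·3.75·3.26 = 6.8170 (%²).
σ_p = √6.8170 = 2.611%.
At 99%, z = 2.326.
VaR = 2.326 × 2.611% = 6.073%; on $1,200,000,000 that is $72,876,000.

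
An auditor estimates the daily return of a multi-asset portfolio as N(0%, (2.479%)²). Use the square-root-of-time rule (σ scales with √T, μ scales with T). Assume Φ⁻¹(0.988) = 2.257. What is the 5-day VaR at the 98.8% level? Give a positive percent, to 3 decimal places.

σ_{5d} = 2.479% × √5 = 5.543%.
VaR = 2.257 × 5.543% = 12.511%.

12.511%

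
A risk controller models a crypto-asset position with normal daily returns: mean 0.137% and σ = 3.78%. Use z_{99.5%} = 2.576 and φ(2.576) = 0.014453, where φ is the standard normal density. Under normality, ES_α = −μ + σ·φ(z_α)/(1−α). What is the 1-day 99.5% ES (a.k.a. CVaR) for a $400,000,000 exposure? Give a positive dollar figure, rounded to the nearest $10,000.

$43,160,000

Tail multiplier: φ(z)/(1−α) = 0.014453 / 0.005 = 2.891.
ES = −(0.137%) + 3.78% × 2.891 = 10.791%.
On $400,000,000: 0.10791 × $400,000,000 = $43,164,000.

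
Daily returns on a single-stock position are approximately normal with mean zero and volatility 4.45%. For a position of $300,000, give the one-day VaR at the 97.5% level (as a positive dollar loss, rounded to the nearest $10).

$26,170

At 97.5% one-sided, z = 1.960.
VaR = z·σ = 1.960 × 4.45% = 8.722%.
On $300,000: 0.08722 × $300,000 = $26,166.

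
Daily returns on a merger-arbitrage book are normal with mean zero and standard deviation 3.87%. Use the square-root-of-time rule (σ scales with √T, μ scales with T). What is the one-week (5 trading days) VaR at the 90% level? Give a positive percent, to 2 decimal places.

At 90%, z = 1.282.
σ_{5d} = 3.87% × √5 = 8.654%.
VaR = 1.282 × 8.654% = 11.094%.

11.09%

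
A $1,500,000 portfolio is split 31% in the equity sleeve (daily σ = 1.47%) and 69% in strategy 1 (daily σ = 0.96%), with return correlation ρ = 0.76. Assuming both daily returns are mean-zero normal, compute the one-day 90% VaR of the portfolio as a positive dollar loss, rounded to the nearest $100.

$20,200

σ_p² = 0.31²·1.47² + 0.69²·0.96² + 2·0.76·0.31·0.69·1.47·0.96 = 1.1053 (%²).
σ_p = √1.1053 = 1.051%.
At 90%, z = 1.282.
VaR = 1.282 × 1.051% = 1.347%; on $1,500,000 that is $20,205.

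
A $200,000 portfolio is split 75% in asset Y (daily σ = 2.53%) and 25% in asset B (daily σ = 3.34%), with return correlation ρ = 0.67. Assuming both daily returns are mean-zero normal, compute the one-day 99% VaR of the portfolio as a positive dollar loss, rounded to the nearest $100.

σ_p² = 0.75²·2.53² + 0.25²·3.34² + 2·0.67·0.75·0.25·2.53·3.34 = 6.4208 (%²).
σ_p = √6.4208 = 2.534%.
At 99%, z = 2.326.
VaR = 2.326 × 2.534% = 5.894%; on $200,000 that is $11,788.

$11,800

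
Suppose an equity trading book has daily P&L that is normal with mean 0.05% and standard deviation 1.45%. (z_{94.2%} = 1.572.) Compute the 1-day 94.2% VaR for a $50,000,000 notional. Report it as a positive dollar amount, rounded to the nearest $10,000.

$1,110,000

VaR = −μ + z·σ = −(0.05%) + 1.572 × 1.45% = 2.229%.
On $50,000,000: 0.02229 × $50,000,000 = $1,114,500.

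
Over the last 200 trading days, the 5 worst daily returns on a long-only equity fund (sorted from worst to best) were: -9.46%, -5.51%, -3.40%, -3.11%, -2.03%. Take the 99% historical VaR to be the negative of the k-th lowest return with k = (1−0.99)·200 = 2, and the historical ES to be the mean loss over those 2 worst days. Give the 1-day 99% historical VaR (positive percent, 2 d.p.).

5.51%

k = 2; the 2nd lowest return is -5.51%, so VaR = 5.51%.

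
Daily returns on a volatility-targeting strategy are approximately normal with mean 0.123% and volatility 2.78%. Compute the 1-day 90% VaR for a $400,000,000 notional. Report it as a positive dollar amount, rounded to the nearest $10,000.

$13,760,000

At 90% one-sided, z = 1.282.
VaR = −μ + z·σ = −(0.123%) + 1.282 × 2.78% = 3.441%.
On $400,000,000: 0.03441 × $400,000,000 = $13,764,000.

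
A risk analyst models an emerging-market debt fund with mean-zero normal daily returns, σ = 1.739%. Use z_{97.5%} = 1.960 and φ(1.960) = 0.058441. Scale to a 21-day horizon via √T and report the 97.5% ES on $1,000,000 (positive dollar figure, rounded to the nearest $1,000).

$186,000

σ_{21d} = 1.739% × √21 = 7.969%.
ES multiplier = φ(z)/(1−α) = 0.058441/0.025 = 2.338.
ES = 7.969% × 2.338 = 18.632%; on $1,000,000: $186,320.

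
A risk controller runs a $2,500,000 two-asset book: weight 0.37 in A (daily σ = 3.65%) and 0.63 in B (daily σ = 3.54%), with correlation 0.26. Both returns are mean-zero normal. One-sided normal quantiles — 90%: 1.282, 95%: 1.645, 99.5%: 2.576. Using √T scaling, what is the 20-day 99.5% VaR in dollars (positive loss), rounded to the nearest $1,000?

σ_p = √(0.37²·3.65² + 0.63²·3.54² + 2·0.26·0.37·0.63·3.65·3.54) = 2.892%.
σ_{20d} = 2.892% × √20 = 12.933%.
VaR = 2.576 × 12.933% = 33.315%; on $2,500,000 that is $832,875.

$833,000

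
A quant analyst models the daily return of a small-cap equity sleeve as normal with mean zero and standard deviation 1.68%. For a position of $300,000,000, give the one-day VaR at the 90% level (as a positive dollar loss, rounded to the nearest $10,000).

$6,460,000

At 90% one-sided, z = 1.282.
VaR = z·σ = 1.282 × 1.68% = 2.154%.
On $300,000,000: 0.02154 × $300,000,000 = $6,462,000.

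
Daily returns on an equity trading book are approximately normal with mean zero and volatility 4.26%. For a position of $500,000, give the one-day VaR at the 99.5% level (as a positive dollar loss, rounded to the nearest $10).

At 99.5% one-sided, z = 2.576.
VaR = z·σ = 2.576 × 4.26% = 10.974%.
On $500,000: 0.10974 × $500,000 = $54,870.

$54,870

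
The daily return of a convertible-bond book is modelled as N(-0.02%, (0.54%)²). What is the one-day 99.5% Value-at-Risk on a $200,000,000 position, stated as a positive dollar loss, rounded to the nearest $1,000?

$2,822,000

At 99.5% one-sided, z = 2.576.
VaR = −μ + z·σ = −(-0.02%) + 2.576 × 0.54% = 1.411%.
On $200,000,000: 0.01411 × $200,000,000 = $2,822,000.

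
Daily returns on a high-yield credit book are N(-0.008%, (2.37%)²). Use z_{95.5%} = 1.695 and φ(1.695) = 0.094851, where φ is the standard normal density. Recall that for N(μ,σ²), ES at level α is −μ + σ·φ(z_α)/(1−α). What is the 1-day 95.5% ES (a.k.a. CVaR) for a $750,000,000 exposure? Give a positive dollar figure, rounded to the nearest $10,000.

$37,530,000

Tail multiplier: φ(z)/(1−α) = 0.094851 / 0.045 = 2.108.
ES = −(-0.008%) + 2.37% × 2.108 = 5.004%.
On $750,000,000: 0.05004 × $750,000,000 = $37,530,000.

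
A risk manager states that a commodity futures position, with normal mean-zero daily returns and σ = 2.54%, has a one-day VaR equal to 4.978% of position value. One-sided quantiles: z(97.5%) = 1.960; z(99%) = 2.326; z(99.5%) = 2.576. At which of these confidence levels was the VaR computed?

Implied z = VaR/σ = 4.978 / 2.54 = 1.960.
This matches z(97.5%) = 1.960.

97.5%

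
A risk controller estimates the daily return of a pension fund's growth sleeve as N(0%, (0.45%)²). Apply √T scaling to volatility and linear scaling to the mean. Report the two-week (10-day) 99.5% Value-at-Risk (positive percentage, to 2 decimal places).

At 99.5%, z = 2.576.
σ_{10d} = 0.45% × √10 = 1.423%.
VaR = 2.576 × 1.423% = 3.666%.

3.67%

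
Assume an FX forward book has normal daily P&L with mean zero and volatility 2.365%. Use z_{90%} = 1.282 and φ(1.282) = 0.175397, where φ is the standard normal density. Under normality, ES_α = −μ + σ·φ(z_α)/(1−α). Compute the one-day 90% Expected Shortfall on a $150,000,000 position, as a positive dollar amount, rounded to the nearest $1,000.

$6,222,000

Tail multiplier: φ(z)/(1−α) = 0.175397 / 0.1 = 1.754.
ES = 2.365% × 1.754 = 4.148%.
On $150,000,000: 0.04148 × $150,000,000 = $6,222,000.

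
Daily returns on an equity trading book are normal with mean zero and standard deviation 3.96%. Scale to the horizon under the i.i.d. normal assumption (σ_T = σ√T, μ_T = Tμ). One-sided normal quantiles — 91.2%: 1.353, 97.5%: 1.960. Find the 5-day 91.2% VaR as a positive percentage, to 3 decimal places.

11.981%

σ_{5d} = 3.96% × √5 = 8.855%.
VaR = 1.353 × 8.855% = 11.981%.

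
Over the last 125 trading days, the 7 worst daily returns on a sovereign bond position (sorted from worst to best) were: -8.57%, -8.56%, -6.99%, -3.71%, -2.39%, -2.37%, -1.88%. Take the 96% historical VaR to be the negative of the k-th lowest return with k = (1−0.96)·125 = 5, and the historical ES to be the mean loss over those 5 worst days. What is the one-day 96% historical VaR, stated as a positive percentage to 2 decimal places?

k = 5; the 5th lowest return is -2.39%, so VaR = 2.39%.

2.39%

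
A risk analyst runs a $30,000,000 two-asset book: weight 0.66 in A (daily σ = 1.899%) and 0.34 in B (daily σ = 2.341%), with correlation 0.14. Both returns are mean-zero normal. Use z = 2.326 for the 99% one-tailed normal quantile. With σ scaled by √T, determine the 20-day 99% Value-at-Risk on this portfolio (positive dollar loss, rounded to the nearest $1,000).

$4,918,000

σ_p = √(0.66²·1.899² + 0.34²·2.341² + 2·0.14·0.66·0.34·1.899·2.341) = 1.576%.
σ_{20d} = 1.576% × √20 = 7.048%.
VaR = 2.326 × 7.048% = 16.394%; on $30,000,000 that is $4,918,200.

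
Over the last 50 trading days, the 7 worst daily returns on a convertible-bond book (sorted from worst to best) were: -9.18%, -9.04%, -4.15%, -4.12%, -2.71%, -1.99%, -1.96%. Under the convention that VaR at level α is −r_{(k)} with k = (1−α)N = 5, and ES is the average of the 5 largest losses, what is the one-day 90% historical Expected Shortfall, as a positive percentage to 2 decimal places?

The 5 worst returns sum to -29.20%.
ES = −(-29.20%) / 5 = 5.84%.

5.84%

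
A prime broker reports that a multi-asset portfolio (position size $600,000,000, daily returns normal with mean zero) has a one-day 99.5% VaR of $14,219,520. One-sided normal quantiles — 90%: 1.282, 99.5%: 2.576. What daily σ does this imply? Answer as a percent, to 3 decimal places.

VaR as a fraction: $14,219,520 / $600,000,000 = 2.370%.
σ = VaR / z = 2.370% / 2.576 = 0.920%.

0.920%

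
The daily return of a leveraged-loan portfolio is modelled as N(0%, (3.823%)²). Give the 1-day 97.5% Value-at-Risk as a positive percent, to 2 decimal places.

At 97.5% one-sided, z = 1.960.
VaR = z·σ = 1.960 × 3.823% = 7.493%.

7.49%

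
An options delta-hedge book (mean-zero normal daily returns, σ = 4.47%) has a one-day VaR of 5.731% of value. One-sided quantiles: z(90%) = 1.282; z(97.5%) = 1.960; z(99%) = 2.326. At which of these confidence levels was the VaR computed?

90%

Implied z = VaR/σ = 5.731 / 4.47 = 1.282.
This matches z(90%) = 1.282.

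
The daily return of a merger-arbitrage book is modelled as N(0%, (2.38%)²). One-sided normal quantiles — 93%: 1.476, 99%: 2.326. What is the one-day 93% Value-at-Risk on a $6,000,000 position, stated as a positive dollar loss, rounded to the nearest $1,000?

$211,000

VaR = z·σ = 1.476 × 2.38% = 3.513%.
On $6,000,000: 0.03513 × $6,000,000 = $210,780.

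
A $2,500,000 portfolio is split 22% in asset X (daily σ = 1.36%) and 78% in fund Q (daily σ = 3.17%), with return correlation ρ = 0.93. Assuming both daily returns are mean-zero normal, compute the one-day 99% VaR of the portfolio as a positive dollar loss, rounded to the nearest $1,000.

$160,000

σ_p² = 0.22²·1.36² + 0.78²·3.17² + 2·0.93·0.22·0.78·1.36·3.17 = 7.5793 (%²).
σ_p = √7.5793 = 2.753%.
At 99%, z = 2.326.
VaR = 2.326 × 2.753% = 6.403%; on $2,500,000 that is $160,075.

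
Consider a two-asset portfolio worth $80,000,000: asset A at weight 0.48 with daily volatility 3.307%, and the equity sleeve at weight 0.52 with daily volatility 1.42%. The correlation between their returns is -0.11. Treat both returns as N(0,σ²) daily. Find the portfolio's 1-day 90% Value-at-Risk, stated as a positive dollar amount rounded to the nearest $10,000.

$1,720,000

σ_p² = 0.48²·3.307² + 0.52²·1.42² + 2·-0.11·0.48·0.52·3.307·1.42 = 2.8071 (%²).
σ_p = √2.8071 = 1.675%.
At 90%, z = 1.282.
VaR = 1.282 × 1.675% = 2.147%; on $80,000,000 that is $1,717,600.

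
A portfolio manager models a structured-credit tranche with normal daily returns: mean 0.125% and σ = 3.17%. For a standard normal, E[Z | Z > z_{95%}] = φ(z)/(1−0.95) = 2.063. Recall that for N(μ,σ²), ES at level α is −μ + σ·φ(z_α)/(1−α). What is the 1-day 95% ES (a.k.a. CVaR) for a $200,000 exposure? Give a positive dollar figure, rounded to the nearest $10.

ES = −(0.125%) + 3.17% × 2.063 = 6.415%.
On $200,000: 0.06415 × $200,000 = $12,830.

$12,830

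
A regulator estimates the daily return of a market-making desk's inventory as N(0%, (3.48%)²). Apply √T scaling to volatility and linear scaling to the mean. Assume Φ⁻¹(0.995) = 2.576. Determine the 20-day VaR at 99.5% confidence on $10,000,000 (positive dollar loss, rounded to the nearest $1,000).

$4,009,000

σ_{20d} = 3.48% × √20 = 15.563%.
VaR = 2.576 × 15.563% = 40.090%.
On $10,000,000: 0.40090 × $10,000,000 = $4,009,000.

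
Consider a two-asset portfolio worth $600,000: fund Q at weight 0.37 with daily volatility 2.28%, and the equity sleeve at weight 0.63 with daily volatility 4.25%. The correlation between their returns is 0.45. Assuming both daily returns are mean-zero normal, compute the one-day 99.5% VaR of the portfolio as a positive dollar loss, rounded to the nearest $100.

$48,700

σ_p² = 0.37²·2.28² + 0.63²·4.25² + 2·0.45·0.37·0.63·2.28·4.25 = 9.9135 (%²).
σ_p = √9.9135 = 3.149%.
At 99.5%, z = 2.576.
VaR = 2.576 × 3.149% = 8.112%; on $600,000 that is $48,672.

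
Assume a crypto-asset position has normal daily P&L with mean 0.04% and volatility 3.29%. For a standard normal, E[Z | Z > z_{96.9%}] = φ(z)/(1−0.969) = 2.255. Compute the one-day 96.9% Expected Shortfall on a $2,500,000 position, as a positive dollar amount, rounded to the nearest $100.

$184,500

ES = −(0.04%) + 3.29% × 2.255 = 7.379%.
On $2,500,000: 0.07379 × $2,500,000 = $184,475.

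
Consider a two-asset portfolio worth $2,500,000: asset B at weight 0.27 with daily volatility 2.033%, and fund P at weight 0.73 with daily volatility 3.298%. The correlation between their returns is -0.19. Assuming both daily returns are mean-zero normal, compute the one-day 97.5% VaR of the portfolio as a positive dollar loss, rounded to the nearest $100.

σ_p² = 0.27²·2.033² + 0.73²·3.298² + 2·-0.19·0.27·0.73·2.033·3.298 = 5.5954 (%²).
σ_p = √5.5954 = 2.365%.
At 97.5%, z = 1.960.
VaR = 1.960 × 2.365% = 4.635%; on $2,500,000 that is $115,875.

$115,900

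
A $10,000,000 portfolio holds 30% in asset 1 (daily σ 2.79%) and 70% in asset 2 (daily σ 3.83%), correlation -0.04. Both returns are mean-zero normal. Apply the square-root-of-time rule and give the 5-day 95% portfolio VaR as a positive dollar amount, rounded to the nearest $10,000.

$1,020,000

σ_p = √(0.3²·2.79² + 0.7²·3.83² + 2·-0.04·0.3·0.7·2.79·3.83) = 2.776%.
σ_{5d} = 2.776% × √5 = 6.207%.
z(95%) = 1.645.
VaR = 1.645 × 6.207% = 10.211%; on $10,000,000 that is $1,021,100.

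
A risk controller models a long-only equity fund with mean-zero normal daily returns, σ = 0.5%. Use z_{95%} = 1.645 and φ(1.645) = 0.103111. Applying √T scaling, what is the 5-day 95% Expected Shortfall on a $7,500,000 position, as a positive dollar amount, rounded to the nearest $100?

$172,900

σ_{5d} = 0.5% × √5 = 1.118%.
ES multiplier = φ(z)/(1−α) = 0.103111/0.05 = 2.062.
ES = 1.118% × 2.062 = 2.305%; on $7,500,000: $172,875.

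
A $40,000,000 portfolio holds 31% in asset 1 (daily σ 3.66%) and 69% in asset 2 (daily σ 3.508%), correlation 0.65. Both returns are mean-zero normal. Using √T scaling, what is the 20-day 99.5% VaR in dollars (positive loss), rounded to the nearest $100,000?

σ_p = √(0.31²·3.66² + 0.69²·3.508² + 2·0.65·0.31·0.69·3.66·3.508) = 3.274%.
σ_{20d} = 3.274% × √20 = 14.642%.
z(99.5%) = 2.576.
VaR = 2.576 × 14.642% = 37.718%; on $40,000,000 that is $15,087,200.

$15,100,000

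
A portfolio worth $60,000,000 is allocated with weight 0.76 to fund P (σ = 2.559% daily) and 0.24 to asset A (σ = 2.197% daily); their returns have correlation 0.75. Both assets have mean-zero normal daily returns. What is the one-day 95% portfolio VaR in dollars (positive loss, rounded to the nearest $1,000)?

σ_p² = 0.76²·2.559² + 0.24²·2.197² + 2·0.75·0.76·0.24·2.559·2.197 = 5.5986 (%²).
σ_p = √5.5986 = 2.366%.
At 95%, z = 1.645.
VaR = 1.645 × 2.366% = 3.892%; on $60,000,000 that is $2,335,200.

$2,335,000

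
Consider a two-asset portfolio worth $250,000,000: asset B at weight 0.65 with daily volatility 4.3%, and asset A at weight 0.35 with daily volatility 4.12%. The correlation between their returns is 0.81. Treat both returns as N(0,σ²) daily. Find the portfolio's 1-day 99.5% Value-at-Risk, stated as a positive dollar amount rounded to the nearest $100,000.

σ_p² = 0.65²·4.3² + 0.35²·4.12² + 2·0.81·0.65·0.35·4.3·4.12 = 16.4206 (%²).
σ_p = √16.4206 = 4.052%.
At 99.5%, z = 2.576.
VaR = 2.576 × 4.052% = 10.438%; on $250,000,000 that is $26,095,000.

$26,100,000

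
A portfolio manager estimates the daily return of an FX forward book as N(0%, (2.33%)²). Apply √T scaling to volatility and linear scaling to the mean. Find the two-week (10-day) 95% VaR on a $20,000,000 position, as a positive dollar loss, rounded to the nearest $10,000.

$2,420,000

At 95%, z = 1.645.
σ_{10d} = 2.33% × √10 = 7.368%.
VaR = 1.645 × 7.368% = 12.120%.
On $20,000,000: 0.12120 × $20,000,000 = $2,424,000.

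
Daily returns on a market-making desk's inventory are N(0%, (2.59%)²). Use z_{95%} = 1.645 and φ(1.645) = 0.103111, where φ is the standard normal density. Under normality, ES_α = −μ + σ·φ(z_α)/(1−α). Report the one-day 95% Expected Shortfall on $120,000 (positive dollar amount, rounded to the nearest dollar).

Tail multiplier: φ(z)/(1−α) = 0.103111 / 0.05 = 2.062.
ES = 2.59% × 2.062 = 5.341%.
On $120,000: 0.05341 × $120,000 = $6,409.

$6,409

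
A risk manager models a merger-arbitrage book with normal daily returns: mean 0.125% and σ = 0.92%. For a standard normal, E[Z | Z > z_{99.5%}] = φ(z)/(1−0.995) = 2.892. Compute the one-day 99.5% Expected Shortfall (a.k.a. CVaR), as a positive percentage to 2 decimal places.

2.54%

ES = −(0.125%) + 0.92% × 2.892 = 2.536%.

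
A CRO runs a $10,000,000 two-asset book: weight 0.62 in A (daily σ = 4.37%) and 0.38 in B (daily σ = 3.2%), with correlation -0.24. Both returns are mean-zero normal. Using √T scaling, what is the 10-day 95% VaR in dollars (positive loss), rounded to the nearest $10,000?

σ_p = √(0.62²·4.37² + 0.38²·3.2² + 2·-0.24·0.62·0.38·4.37·3.2) = 2.690%.
σ_{10d} = 2.690% × √10 = 8.507%.
z(95%) = 1.645.
VaR = 1.645 × 8.507% = 13.994%; on $10,000,000 that is $1,399,400.

$1,400,000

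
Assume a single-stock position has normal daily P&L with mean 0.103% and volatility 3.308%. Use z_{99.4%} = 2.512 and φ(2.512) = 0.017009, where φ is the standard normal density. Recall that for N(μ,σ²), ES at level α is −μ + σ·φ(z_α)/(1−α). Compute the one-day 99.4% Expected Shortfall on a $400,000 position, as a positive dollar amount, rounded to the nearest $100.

Tail multiplier: φ(z)/(1−α) = 0.017009 / 0.006 = 2.835.
ES = −(0.103%) + 3.308% × 2.835 = 9.275%.
On $400,000: 0.09275 × $400,000 = $37,100.

$37,100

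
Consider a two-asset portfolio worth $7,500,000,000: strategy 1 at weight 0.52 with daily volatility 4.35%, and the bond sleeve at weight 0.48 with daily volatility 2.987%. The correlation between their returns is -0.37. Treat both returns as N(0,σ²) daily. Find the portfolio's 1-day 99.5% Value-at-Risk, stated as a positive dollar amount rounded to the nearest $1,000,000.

σ_p² = 0.52²·4.35² + 0.48²·2.987² + 2·-0.37·0.52·0.48·4.35·2.987 = 4.7724 (%²).
σ_p = √4.7724 = 2.185%.
At 99.5%, z = 2.576.
VaR = 2.576 × 2.185% = 5.629%; on $7,500,000,000 that is $422,175,000.

$422,000,000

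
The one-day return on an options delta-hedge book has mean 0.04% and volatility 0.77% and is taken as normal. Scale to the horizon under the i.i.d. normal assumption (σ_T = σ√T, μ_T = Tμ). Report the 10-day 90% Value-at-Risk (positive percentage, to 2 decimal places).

2.72%

At 90%, z = 1.282.
σ_{10d} = 0.77% × √10 = 2.435%; μ_{10d} = 10 × 0.04% = 0.400%.
VaR = −(0.400%) + 1.282 × 2.435% = 2.722%.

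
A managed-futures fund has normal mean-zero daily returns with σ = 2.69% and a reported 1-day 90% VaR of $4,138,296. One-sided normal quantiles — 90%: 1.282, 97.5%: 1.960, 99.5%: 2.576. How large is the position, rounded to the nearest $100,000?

$120,000,000

VaR as a fraction of value: z·σ = 1.282 × 2.69% = 3.44858%.
Position = $4,138,296 / 0.0344858 = $120,000,000.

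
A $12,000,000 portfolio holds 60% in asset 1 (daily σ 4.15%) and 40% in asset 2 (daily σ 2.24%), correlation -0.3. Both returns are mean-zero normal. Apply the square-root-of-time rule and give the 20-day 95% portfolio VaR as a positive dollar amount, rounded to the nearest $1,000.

$2,101,000

σ_p = √(0.6²·4.15² + 0.4²·2.24² + 2·-0.3·0.6·0.4·4.15·2.24) = 2.380%.
σ_{20d} = 2.380% × √20 = 10.644%.
z(95%) = 1.645.
VaR = 1.645 × 10.644% = 17.509%; on $12,000,000 that is $2,101,080.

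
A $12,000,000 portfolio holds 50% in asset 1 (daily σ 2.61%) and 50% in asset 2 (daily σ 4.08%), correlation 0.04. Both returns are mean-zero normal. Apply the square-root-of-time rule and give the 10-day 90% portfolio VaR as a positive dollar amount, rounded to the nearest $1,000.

σ_p = √(0.5²·2.61² + 0.5²·4.08² + 2·0.04·0.5·0.5·2.61·4.08) = 2.465%.
σ_{10d} = 2.465% × √10 = 7.795%.
z(90%) = 1.282.
VaR = 1.282 × 7.795% = 9.993%; on $12,000,000 that is $1,199,160.

$1,199,000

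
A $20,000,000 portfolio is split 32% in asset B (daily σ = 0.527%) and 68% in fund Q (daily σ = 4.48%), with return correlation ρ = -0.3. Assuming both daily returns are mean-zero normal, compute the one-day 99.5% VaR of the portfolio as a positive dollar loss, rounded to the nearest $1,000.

$1,546,000

σ_p² = 0.32²·0.527² + 0.68²·4.48² + 2·-0.3·0.32·0.68·0.527·4.48 = 9.0007 (%²).
σ_p = √9.0007 = 3.000%.
At 99.5%, z = 2.576.
VaR = 2.576 × 3.000% = 7.728%; on $20,000,000 that is $1,545,600.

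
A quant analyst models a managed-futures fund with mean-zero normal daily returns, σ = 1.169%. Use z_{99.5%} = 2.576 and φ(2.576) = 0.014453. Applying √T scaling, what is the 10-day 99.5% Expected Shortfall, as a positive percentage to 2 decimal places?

10.69%

σ_{10d} = 1.169% × √10 = 3.697%.
ES multiplier = φ(z)/(1−α) = 0.014453/0.005 = 2.891.
ES = 3.697% × 2.891 = 10.688%.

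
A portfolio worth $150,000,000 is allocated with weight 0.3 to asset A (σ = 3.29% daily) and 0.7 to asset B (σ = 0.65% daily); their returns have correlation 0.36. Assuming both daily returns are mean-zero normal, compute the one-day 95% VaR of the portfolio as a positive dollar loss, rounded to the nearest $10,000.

$3,030,000

σ_p² = 0.3²·3.29² + 0.7²·0.65² + 2·0.36·0.3·0.7·3.29·0.65 = 1.5045 (%²).
σ_p = √1.5045 = 1.227%.
At 95%, z = 1.645.
VaR = 1.645 × 1.227% = 2.018%; on $150,000,000 that is $3,027,000.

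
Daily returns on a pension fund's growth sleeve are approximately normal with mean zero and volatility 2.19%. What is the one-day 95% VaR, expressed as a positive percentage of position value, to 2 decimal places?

3.60%

At 95% one-sided, z = 1.645.
VaR = z·σ = 1.645 × 2.19% = 3.603%.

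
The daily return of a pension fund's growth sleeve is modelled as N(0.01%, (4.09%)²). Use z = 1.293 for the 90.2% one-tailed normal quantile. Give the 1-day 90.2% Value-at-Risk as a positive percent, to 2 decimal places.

VaR = −μ + z·σ = −(0.01%) + 1.293 × 4.09% = 5.278%.

5.28%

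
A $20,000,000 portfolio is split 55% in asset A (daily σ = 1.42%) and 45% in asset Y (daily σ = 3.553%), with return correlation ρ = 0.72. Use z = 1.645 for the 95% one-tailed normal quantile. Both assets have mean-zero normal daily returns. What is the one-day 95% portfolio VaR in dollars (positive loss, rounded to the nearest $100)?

σ_p² = 0.55²·1.42² + 0.45²·3.553² + 2·0.72·0.55·0.45·1.42·3.553 = 4.9644 (%²).
σ_p = √4.9644 = 2.228%.
VaR = 1.645 × 2.228% = 3.665%; on $20,000,000 that is $733,000.

$733,000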